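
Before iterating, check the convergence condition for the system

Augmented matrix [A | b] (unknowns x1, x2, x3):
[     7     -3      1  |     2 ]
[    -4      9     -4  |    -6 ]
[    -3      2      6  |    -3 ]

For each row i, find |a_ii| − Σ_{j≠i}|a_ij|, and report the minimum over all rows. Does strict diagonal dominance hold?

1

row 1: |7| − (3+1) = 3
row 2: |9| − (4+4) = 1
row 3: |6| − (3+2) = 1
minimum over rows = 1 → strictly diagonally dominant (convergence guaranteed)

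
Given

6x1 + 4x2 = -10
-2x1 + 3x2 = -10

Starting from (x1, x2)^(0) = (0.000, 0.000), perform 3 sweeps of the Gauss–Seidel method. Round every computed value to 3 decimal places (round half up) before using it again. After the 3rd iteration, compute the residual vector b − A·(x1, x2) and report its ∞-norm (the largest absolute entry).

3.514

Iteration 1:
  x1 = (-10 - (4)·0.000) / (6) = -1.667
  x2 = (-10 - (-2)·-1.667) / (3) = -4.445
Iteration 2:
  x1 = (-10 - (4)·-4.445) / (6) = 1.297
  x2 = (-10 - (-2)·1.297) / (3) = -2.469
Iteration 3:
  x1 = (-10 - (4)·-2.469) / (6) = -0.021
  x2 = (-10 - (-2)·-0.021) / (3) = -3.347
Residual b − A·x = (3.514, -0.001); ∞-norm = 3.514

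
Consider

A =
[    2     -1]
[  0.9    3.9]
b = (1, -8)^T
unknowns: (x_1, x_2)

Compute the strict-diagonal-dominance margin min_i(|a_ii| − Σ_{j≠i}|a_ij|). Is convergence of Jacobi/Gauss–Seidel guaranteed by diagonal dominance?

row 1: |2| − (1) = 1
row 2: |3.9| − (0.9) = 3
minimum over rows = 1 → strictly diagonally dominant (convergence guaranteed)

1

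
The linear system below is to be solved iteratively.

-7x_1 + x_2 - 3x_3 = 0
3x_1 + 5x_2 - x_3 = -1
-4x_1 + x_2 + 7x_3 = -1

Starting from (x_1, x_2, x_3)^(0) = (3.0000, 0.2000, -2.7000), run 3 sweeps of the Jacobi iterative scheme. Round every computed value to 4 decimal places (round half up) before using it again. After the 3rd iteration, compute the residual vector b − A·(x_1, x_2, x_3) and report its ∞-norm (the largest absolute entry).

5.8153

Iteration 1:
  x_1 = (0 - (1)·0.2000 - (-3)·-2.7000) / (-7) = 1.1857
  x_2 = (-1 - (3)·3.0000 - (-1)·-2.7000) / (5) = -2.5400
  x_3 = (-1 - (-4)·3.0000 - (1)·0.2000) / (7) = 1.5429
Iteration 2:
  x_1 = (0 - (1)·-2.5400 - (-3)·1.5429) / (-7) = -1.0241
  x_2 = (-1 - (3)·1.1857 - (-1)·1.5429) / (5) = -0.6028
  x_3 = (-1 - (-4)·1.1857 - (1)·-2.5400) / (7) = 0.8975
Iteration 3:
  x_1 = (0 - (1)·-0.6028 - (-3)·0.8975) / (-7) = -0.4708
  x_2 = (-1 - (3)·-1.0241 - (-1)·0.8975) / (5) = 0.5940
  x_3 = (-1 - (-4)·-1.0241 - (1)·-0.6028) / (7) = -0.6419
Residual b − A·x = (-5.8153, -3.1995, 1.0161); ∞-norm = 5.8153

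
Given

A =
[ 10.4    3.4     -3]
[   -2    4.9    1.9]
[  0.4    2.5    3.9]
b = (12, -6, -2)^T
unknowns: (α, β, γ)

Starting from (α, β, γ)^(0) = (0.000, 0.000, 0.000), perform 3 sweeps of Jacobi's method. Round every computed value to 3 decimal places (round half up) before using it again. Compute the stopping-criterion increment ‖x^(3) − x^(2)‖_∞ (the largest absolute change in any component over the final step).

0.454

Iteration 1:
  α = (12 - (3.4)·0.000 - (-3)·0.000) / (10.4) = 1.154
  β = (-6 - (-2)·0.000 - (1.9)·0.000) / (4.9) = -1.224
  γ = (-2 - (0.4)·0.000 - (2.5)·0.000) / (3.9) = -0.513
Iteration 2:
  α = (12 - (3.4)·-1.224 - (-3)·-0.513) / (10.4) = 1.406
  β = (-6 - (-2)·1.154 - (1.9)·-0.513) / (4.9) = -0.555
  γ = (-2 - (0.4)·1.154 - (2.5)·-1.224) / (3.9) = 0.153
Iteration 3:
  α = (12 - (3.4)·-0.555 - (-3)·0.153) / (10.4) = 1.379
  β = (-6 - (-2)·1.406 - (1.9)·0.153) / (4.9) = -0.710
  γ = (-2 - (0.4)·1.406 - (2.5)·-0.555) / (3.9) = -0.301
Change: (-0.027, -0.155, -0.454) → max |·| = 0.454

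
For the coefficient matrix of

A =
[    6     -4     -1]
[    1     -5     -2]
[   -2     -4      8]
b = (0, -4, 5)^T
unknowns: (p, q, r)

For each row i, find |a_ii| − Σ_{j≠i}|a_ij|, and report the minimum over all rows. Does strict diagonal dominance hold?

row 1: |6| − (4+1) = 1
row 2: |-5| − (1+2) = 2
row 3: |8| − (2+4) = 2
minimum over rows = 1 → strictly diagonally dominant (convergence guaranteed)

1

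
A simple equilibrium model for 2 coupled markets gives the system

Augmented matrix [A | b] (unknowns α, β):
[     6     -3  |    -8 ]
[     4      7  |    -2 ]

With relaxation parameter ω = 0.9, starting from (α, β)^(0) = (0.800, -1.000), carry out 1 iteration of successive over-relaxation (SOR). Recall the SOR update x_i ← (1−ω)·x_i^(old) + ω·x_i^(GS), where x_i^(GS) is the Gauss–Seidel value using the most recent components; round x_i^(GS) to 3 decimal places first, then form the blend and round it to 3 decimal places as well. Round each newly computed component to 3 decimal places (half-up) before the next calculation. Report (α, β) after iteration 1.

Iteration 1:
  α: GS value = (-8 - (-3)·-1.000) / (6) = -1.833;  α ← (1−ω)·0.800 + ω·-1.833 = -1.570
  β: GS value = (-2 - (4)·-1.570) / (7) = 0.611;  β ← (1−ω)·-1.000 + ω·0.611 = 0.450

(-1.570, 0.450)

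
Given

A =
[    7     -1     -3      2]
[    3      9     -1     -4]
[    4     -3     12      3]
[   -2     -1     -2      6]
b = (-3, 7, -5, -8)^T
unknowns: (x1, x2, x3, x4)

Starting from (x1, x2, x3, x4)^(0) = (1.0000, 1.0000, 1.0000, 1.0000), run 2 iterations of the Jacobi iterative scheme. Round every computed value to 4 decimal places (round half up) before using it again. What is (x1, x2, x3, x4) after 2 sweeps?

(-0.4643, 0.5199, 0.0060, -1.4643)

Iteration 1:
  x1 = (-3 - (-1)·1.0000 - (-3)·1.0000 - (2)·1.0000) / (7) = -0.1429
  x2 = (7 - (3)·1.0000 - (-1)·1.0000 - (-4)·1.0000) / (9) = 1.0000
  x3 = (-5 - (4)·1.0000 - (-3)·1.0000 - (3)·1.0000) / (12) = -0.7500
  x4 = (-8 - (-2)·1.0000 - (-1)·1.0000 - (-2)·1.0000) / (6) = -0.5000
Iteration 2:
  x1 = (-3 - (-1)·1.0000 - (-3)·-0.7500 - (2)·-0.5000) / (7) = -0.4643
  x2 = (7 - (3)·-0.1429 - (-1)·-0.7500 - (-4)·-0.5000) / (9) = 0.5199
  x3 = (-5 - (4)·-0.1429 - (-3)·1.0000 - (3)·-0.5000) / (12) = 0.0060
  x4 = (-8 - (-2)·-0.1429 - (-1)·1.0000 - (-2)·-0.7500) / (6) = -1.4643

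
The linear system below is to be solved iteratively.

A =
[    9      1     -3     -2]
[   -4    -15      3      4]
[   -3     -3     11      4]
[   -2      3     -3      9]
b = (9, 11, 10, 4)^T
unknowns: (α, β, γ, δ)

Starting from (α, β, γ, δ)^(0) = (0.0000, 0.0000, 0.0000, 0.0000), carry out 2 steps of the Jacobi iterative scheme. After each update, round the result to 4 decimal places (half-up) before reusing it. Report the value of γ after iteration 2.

0.8202

Iteration 1:
  α = (9 - (1)·0.0000 - (-3)·0.0000 - (-2)·0.0000) / (9) = 1.0000
  β = (11 - (-4)·0.0000 - (3)·0.0000 - (4)·0.0000) / (-15) = -0.7333
  γ = (10 - (-3)·0.0000 - (-3)·0.0000 - (4)·0.0000) / (11) = 0.9091
  δ = (4 - (-2)·0.0000 - (3)·0.0000 - (-3)·0.0000) / (9) = 0.4444
Iteration 2:
  α = (9 - (1)·-0.7333 - (-3)·0.9091 - (-2)·0.4444) / (9) = 1.4833
  β = (11 - (-4)·1.0000 - (3)·0.9091 - (4)·0.4444) / (-15) = -0.6997
  γ = (10 - (-3)·1.0000 - (-3)·-0.7333 - (4)·0.4444) / (11) = 0.8202
  δ = (4 - (-2)·1.0000 - (3)·-0.7333 - (-3)·0.9091) / (9) = 1.2141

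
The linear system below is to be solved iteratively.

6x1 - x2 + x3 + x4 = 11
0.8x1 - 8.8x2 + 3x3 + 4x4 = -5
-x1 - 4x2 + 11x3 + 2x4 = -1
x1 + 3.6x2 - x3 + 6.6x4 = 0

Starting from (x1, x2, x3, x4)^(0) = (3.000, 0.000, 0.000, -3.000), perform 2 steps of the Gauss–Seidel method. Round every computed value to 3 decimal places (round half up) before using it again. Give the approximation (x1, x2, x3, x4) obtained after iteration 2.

Iteration 1:
  x1 = (11 - (-1)·0.000 - (1)·0.000 - (1)·-3.000) / (6) = 2.333
  x2 = (-5 - (0.8)·2.333 - (3)·0.000 - (4)·-3.000) / (-8.8) = -0.583
  x3 = (-1 - (-1)·2.333 - (-4)·-0.583 - (2)·-3.000) / (11) = 0.455
  x4 = (0 - (1)·2.333 - (3.6)·-0.583 - (-1)·0.455) / (6.6) = 0.033
Iteration 2:
  x1 = (11 - (-1)·-0.583 - (1)·0.455 - (1)·0.033) / (6) = 1.655
  x2 = (-5 - (0.8)·1.655 - (3)·0.455 - (4)·0.033) / (-8.8) = 0.889
  x3 = (-1 - (-1)·1.655 - (-4)·0.889 - (2)·0.033) / (11) = 0.377
  x4 = (0 - (1)·1.655 - (3.6)·0.889 - (-1)·0.377) / (6.6) = -0.679

(1.655, 0.889, 0.377, -0.679)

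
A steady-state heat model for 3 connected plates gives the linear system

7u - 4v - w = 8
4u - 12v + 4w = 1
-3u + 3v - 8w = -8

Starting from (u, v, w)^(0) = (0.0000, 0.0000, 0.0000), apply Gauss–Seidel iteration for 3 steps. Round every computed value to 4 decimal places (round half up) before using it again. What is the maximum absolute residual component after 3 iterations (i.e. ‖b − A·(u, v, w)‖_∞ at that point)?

0.2261

Iteration 1:
  u = (8 - (-4)·0.0000 - (-1)·0.0000) / (7) = 1.1429
  v = (1 - (4)·1.1429 - (4)·0.0000) / (-12) = 0.2976
  w = (-8 - (-3)·1.1429 - (3)·0.2976) / (-8) = 0.6830
Iteration 2:
  u = (8 - (-4)·0.2976 - (-1)·0.6830) / (7) = 1.4105
  v = (1 - (4)·1.4105 - (4)·0.6830) / (-12) = 0.6145
  w = (-8 - (-3)·1.4105 - (3)·0.6145) / (-8) = 0.7015
Iteration 3:
  u = (8 - (-4)·0.6145 - (-1)·0.7015) / (7) = 1.5942
  v = (1 - (4)·1.5942 - (4)·0.7015) / (-12) = 0.6819
  w = (-8 - (-3)·1.5942 - (3)·0.6819) / (-8) = 0.6579
Residual b − A·x = (0.2261, 0.1744, 0.0001); ∞-norm = 0.2261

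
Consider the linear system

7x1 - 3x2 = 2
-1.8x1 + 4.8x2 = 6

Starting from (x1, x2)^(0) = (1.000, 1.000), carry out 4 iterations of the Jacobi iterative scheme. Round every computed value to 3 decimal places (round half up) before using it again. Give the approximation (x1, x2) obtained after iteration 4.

(0.979, 1.601)

Iteration 1:
  x1 = (2 - (-3)·1.000) / (7) = 0.714
  x2 = (6 - (-1.8)·1.000) / (4.8) = 1.625
Iteration 2:
  x1 = (2 - (-3)·1.625) / (7) = 0.982
  x2 = (6 - (-1.8)·0.714) / (4.8) = 1.518
Iteration 3:
  x1 = (2 - (-3)·1.518) / (7) = 0.936
  x2 = (6 - (-1.8)·0.982) / (4.8) = 1.618
Iteration 4:
  x1 = (2 - (-3)·1.618) / (7) = 0.979
  x2 = (6 - (-1.8)·0.936) / (4.8) = 1.601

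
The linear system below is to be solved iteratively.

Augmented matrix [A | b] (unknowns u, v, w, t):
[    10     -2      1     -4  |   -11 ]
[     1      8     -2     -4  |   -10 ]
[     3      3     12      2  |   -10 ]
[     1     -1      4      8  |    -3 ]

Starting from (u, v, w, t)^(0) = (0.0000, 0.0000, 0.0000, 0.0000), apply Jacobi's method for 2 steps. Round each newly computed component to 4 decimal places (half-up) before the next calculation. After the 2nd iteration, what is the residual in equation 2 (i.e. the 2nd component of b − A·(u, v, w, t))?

Iteration 1:
  u = (-11 - (-2)·0.0000 - (1)·0.0000 - (-4)·0.0000) / (10) = -1.1000
  v = (-10 - (1)·0.0000 - (-2)·0.0000 - (-4)·0.0000) / (8) = -1.2500
  w = (-10 - (3)·0.0000 - (3)·0.0000 - (2)·0.0000) / (12) = -0.8333
  t = (-3 - (1)·0.0000 - (-1)·0.0000 - (4)·0.0000) / (8) = -0.3750
Iteration 2:
  u = (-11 - (-2)·-1.2500 - (1)·-0.8333 - (-4)·-0.3750) / (10) = -1.4167
  v = (-10 - (1)·-1.1000 - (-2)·-0.8333 - (-4)·-0.3750) / (8) = -1.5083
  w = (-10 - (3)·-1.1000 - (3)·-1.2500 - (2)·-0.3750) / (12) = -0.1833
  t = (-3 - (1)·-1.1000 - (-1)·-1.2500 - (4)·-0.8333) / (8) = 0.0229
Residual b − A·x = (0.4253, 3.2081, 0.9288, -2.5416)

3.2081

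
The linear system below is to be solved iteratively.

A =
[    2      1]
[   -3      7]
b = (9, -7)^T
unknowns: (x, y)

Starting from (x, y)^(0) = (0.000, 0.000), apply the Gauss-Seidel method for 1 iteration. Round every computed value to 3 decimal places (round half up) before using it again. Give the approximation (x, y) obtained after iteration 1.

Iteration 1:
  x = (9 - (1)·0.000) / (2) = 4.500
  y = (-7 - (-3)·4.500) / (7) = 0.929

(4.500, 0.929)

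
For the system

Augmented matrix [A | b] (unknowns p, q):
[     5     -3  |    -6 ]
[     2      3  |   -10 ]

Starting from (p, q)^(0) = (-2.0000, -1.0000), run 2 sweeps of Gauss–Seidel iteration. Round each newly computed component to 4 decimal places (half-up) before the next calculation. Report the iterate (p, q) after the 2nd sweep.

(-2.4800, -1.6800)

Iteration 1:
  p = (-6 - (-3)·-1.0000) / (5) = -1.8000
  q = (-10 - (2)·-1.8000) / (3) = -2.1333
Iteration 2:
  p = (-6 - (-3)·-2.1333) / (5) = -2.4800
  q = (-10 - (2)·-2.4800) / (3) = -1.6800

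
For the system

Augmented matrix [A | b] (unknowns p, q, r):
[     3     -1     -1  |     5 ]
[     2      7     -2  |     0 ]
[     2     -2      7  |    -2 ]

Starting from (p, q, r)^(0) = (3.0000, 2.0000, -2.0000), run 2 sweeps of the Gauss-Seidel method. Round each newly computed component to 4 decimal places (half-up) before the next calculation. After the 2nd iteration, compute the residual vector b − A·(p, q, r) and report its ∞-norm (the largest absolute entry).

Iteration 1:
  p = (5 - (-1)·2.0000 - (-1)·-2.0000) / (3) = 1.6667
  q = (0 - (2)·1.6667 - (-2)·-2.0000) / (7) = -1.0476
  r = (-2 - (2)·1.6667 - (-2)·-1.0476) / (7) = -1.0612
Iteration 2:
  p = (5 - (-1)·-1.0476 - (-1)·-1.0612) / (3) = 0.9637
  q = (0 - (2)·0.9637 - (-2)·-1.0612) / (7) = -0.5785
  r = (-2 - (2)·0.9637 - (-2)·-0.5785) / (7) = -0.7263
Residual b − A·x = (0.8041, 0.6695, -0.0003); ∞-norm = 0.8041

0.8041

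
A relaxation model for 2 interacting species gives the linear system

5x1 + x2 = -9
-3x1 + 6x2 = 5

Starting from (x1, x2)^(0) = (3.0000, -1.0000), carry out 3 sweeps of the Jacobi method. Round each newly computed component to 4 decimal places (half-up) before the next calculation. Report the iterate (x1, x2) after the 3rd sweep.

Iteration 1:
  x1 = (-9 - (1)·-1.0000) / (5) = -1.6000
  x2 = (5 - (-3)·3.0000) / (6) = 2.3333
Iteration 2:
  x1 = (-9 - (1)·2.3333) / (5) = -2.2667
  x2 = (5 - (-3)·-1.6000) / (6) = 0.0333
Iteration 3:
  x1 = (-9 - (1)·0.0333) / (5) = -1.8067
  x2 = (5 - (-3)·-2.2667) / (6) = -0.3000

(-1.8067, -0.3000)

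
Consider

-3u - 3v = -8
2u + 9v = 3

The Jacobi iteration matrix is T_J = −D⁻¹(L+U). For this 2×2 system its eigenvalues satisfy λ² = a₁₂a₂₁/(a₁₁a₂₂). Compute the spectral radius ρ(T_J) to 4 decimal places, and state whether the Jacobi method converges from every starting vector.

0.4714

a₁₂a₂₁/(a₁₁a₂₂) = (-3)·(2) / ((-3)·(9)) = 0.222222
ρ = √|0.222222| = √0.222222 = 0.4714
ρ < 1, so Jacobi converges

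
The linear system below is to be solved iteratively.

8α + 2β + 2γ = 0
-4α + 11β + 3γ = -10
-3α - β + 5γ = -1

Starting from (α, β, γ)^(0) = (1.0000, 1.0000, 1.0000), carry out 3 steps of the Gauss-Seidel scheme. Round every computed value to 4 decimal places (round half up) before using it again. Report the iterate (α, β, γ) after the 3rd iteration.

(0.1211, -0.8704, -0.3014)

Iteration 1:
  α = (0 - (2)·1.0000 - (2)·1.0000) / (8) = -0.5000
  β = (-10 - (-4)·-0.5000 - (3)·1.0000) / (11) = -1.3636
  γ = (-1 - (-3)·-0.5000 - (-1)·-1.3636) / (5) = -0.7727
Iteration 2:
  α = (0 - (2)·-1.3636 - (2)·-0.7727) / (8) = 0.5341
  β = (-10 - (-4)·0.5341 - (3)·-0.7727) / (11) = -0.5041
  γ = (-1 - (-3)·0.5341 - (-1)·-0.5041) / (5) = 0.0196
Iteration 3:
  α = (0 - (2)·-0.5041 - (2)·0.0196) / (8) = 0.1211
  β = (-10 - (-4)·0.1211 - (3)·0.0196) / (11) = -0.8704
  γ = (-1 - (-3)·0.1211 - (-1)·-0.8704) / (5) = -0.3014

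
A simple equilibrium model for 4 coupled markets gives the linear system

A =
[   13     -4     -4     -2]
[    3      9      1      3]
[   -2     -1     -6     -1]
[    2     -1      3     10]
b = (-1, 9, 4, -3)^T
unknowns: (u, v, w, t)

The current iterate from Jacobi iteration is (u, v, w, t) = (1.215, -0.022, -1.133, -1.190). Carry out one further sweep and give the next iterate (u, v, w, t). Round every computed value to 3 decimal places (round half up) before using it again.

(-0.615, 1.118, -0.870, -0.205)

One sweep:
  u = (-1 - (-4)·-0.022 - (-4)·-1.133 - (-2)·-1.190) / (13) = -0.615
  v = (9 - (3)·1.215 - (1)·-1.133 - (3)·-1.190) / (9) = 1.118
  w = (4 - (-2)·1.215 - (-1)·-0.022 - (-1)·-1.190) / (-6) = -0.870
  t = (-3 - (2)·1.215 - (-1)·-0.022 - (3)·-1.133) / (10) = -0.205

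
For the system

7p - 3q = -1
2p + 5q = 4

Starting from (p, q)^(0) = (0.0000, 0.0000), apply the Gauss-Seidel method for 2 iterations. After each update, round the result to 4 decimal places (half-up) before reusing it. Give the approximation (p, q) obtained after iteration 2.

Iteration 1:
  p = (-1 - (-3)·0.0000) / (7) = -0.1429
  q = (4 - (2)·-0.1429) / (5) = 0.8572
Iteration 2:
  p = (-1 - (-3)·0.8572) / (7) = 0.2245
  q = (4 - (2)·0.2245) / (5) = 0.7102

(0.2245, 0.7102)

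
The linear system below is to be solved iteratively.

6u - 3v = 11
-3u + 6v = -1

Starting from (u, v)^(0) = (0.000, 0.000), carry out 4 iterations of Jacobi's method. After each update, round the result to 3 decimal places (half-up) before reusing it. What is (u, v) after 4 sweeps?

(2.187, 0.937)

Iteration 1:
  u = (11 - (-3)·0.000) / (6) = 1.833
  v = (-1 - (-3)·0.000) / (6) = -0.167
Iteration 2:
  u = (11 - (-3)·-0.167) / (6) = 1.750
  v = (-1 - (-3)·1.833) / (6) = 0.750
Iteration 3:
  u = (11 - (-3)·0.750) / (6) = 2.208
  v = (-1 - (-3)·1.750) / (6) = 0.708
Iteration 4:
  u = (11 - (-3)·0.708) / (6) = 2.187
  v = (-1 - (-3)·2.208) / (6) = 0.937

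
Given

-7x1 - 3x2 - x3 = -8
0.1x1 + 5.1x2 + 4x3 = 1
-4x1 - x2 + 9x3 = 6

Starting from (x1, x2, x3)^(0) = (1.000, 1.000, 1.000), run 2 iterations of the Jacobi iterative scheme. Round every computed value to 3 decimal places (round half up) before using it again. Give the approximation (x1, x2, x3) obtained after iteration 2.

Iteration 1:
  x1 = (-8 - (-3)·1.000 - (-1)·1.000) / (-7) = 0.571
  x2 = (1 - (0.1)·1.000 - (4)·1.000) / (5.1) = -0.608
  x3 = (6 - (-4)·1.000 - (-1)·1.000) / (9) = 1.222
Iteration 2:
  x1 = (-8 - (-3)·-0.608 - (-1)·1.222) / (-7) = 1.229
  x2 = (1 - (0.1)·0.571 - (4)·1.222) / (5.1) = -0.774
  x3 = (6 - (-4)·0.571 - (-1)·-0.608) / (9) = 0.853

(1.229, -0.774, 0.853)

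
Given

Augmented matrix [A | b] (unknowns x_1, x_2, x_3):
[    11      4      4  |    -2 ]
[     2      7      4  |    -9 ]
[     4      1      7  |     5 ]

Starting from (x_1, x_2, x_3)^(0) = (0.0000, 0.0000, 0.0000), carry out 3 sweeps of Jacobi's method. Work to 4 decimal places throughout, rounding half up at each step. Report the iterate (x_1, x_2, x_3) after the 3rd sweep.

Iteration 1:
  x_1 = (-2 - (4)·0.0000 - (4)·0.0000) / (11) = -0.1818
  x_2 = (-9 - (2)·0.0000 - (4)·0.0000) / (7) = -1.2857
  x_3 = (5 - (4)·0.0000 - (1)·0.0000) / (7) = 0.7143
Iteration 2:
  x_1 = (-2 - (4)·-1.2857 - (4)·0.7143) / (11) = 0.0260
  x_2 = (-9 - (2)·-0.1818 - (4)·0.7143) / (7) = -1.6419
  x_3 = (5 - (4)·-0.1818 - (1)·-1.2857) / (7) = 1.0018
Iteration 3:
  x_1 = (-2 - (4)·-1.6419 - (4)·1.0018) / (11) = 0.0509
  x_2 = (-9 - (2)·0.0260 - (4)·1.0018) / (7) = -1.8656
  x_3 = (5 - (4)·0.0260 - (1)·-1.6419) / (7) = 0.9340

(0.0509, -1.8656, 0.9340)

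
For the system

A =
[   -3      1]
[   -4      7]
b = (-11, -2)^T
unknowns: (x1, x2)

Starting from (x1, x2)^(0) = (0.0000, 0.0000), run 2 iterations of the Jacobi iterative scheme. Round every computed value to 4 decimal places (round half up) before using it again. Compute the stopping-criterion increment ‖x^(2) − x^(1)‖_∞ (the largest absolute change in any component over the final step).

2.0952

Iteration 1:
  x1 = (-11 - (1)·0.0000) / (-3) = 3.6667
  x2 = (-2 - (-4)·0.0000) / (7) = -0.2857
Iteration 2:
  x1 = (-11 - (1)·-0.2857) / (-3) = 3.5714
  x2 = (-2 - (-4)·3.6667) / (7) = 1.8095
Change: (-0.0953, 2.0952) → max |·| = 2.0952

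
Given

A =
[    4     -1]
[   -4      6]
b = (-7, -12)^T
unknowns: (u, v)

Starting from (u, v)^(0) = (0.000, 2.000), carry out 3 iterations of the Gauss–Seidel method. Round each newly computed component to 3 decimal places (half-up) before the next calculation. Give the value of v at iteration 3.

-3.773

Iteration 1:
  u = (-7 - (-1)·2.000) / (4) = -1.250
  v = (-12 - (-4)·-1.250) / (6) = -2.833
Iteration 2:
  u = (-7 - (-1)·-2.833) / (4) = -2.458
  v = (-12 - (-4)·-2.458) / (6) = -3.639
Iteration 3:
  u = (-7 - (-1)·-3.639) / (4) = -2.660
  v = (-12 - (-4)·-2.660) / (6) = -3.773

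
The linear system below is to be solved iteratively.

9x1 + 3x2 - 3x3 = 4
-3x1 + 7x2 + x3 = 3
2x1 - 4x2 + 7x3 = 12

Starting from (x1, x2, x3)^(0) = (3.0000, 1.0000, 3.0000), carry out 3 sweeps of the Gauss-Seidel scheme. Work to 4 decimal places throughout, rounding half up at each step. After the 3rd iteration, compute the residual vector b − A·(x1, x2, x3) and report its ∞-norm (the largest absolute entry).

0.0107

Iteration 1:
  x1 = (4 - (3)·1.0000 - (-3)·3.0000) / (9) = 1.1111
  x2 = (3 - (-3)·1.1111 - (1)·3.0000) / (7) = 0.4762
  x3 = (12 - (2)·1.1111 - (-4)·0.4762) / (7) = 1.6689
Iteration 2:
  x1 = (4 - (3)·0.4762 - (-3)·1.6689) / (9) = 0.8420
  x2 = (3 - (-3)·0.8420 - (1)·1.6689) / (7) = 0.5510
  x3 = (12 - (2)·0.8420 - (-4)·0.5510) / (7) = 1.7886
Iteration 3:
  x1 = (4 - (3)·0.5510 - (-3)·1.7886) / (9) = 0.8570
  x2 = (3 - (-3)·0.8570 - (1)·1.7886) / (7) = 0.5403
  x3 = (12 - (2)·0.8570 - (-4)·0.5403) / (7) = 1.7782
Residual b − A·x = (0.0007, 0.0107, -0.0002); ∞-norm = 0.0107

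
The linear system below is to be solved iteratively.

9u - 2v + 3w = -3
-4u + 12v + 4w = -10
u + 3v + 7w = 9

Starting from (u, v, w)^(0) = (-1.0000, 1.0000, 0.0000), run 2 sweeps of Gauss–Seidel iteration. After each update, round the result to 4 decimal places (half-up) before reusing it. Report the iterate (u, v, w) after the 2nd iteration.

Iteration 1:
  u = (-3 - (-2)·1.0000 - (3)·0.0000) / (9) = -0.1111
  v = (-10 - (-4)·-0.1111 - (4)·0.0000) / (12) = -0.8704
  w = (9 - (1)·-0.1111 - (3)·-0.8704) / (7) = 1.6746
Iteration 2:
  u = (-3 - (-2)·-0.8704 - (3)·1.6746) / (9) = -1.0850
  v = (-10 - (-4)·-1.0850 - (4)·1.6746) / (12) = -1.7532
  w = (9 - (1)·-1.0850 - (3)·-1.7532) / (7) = 2.1921

(-1.0850, -1.7532, 2.1921)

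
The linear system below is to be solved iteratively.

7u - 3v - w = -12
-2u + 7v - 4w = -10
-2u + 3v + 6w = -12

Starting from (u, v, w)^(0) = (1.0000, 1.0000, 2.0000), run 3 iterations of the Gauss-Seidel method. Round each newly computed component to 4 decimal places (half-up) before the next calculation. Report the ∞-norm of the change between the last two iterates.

1.0134

Iteration 1:
  u = (-12 - (-3)·1.0000 - (-1)·2.0000) / (7) = -1.0000
  v = (-10 - (-2)·-1.0000 - (-4)·2.0000) / (7) = -0.5714
  w = (-12 - (-2)·-1.0000 - (3)·-0.5714) / (6) = -2.0476
Iteration 2:
  u = (-12 - (-3)·-0.5714 - (-1)·-2.0476) / (7) = -2.2517
  v = (-10 - (-2)·-2.2517 - (-4)·-2.0476) / (7) = -3.2420
  w = (-12 - (-2)·-2.2517 - (3)·-3.2420) / (6) = -1.1296
Iteration 3:
  u = (-12 - (-3)·-3.2420 - (-1)·-1.1296) / (7) = -3.2651
  v = (-10 - (-2)·-3.2651 - (-4)·-1.1296) / (7) = -3.0069
  w = (-12 - (-2)·-3.2651 - (3)·-3.0069) / (6) = -1.5849
Change: (-1.0134, 0.2351, -0.4553) → max |·| = 1.0134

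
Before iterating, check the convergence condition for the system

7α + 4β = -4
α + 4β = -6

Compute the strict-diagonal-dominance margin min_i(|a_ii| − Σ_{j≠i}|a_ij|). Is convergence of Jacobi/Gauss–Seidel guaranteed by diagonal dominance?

row 1: |7| − (4) = 3
row 2: |4| − (1) = 3
minimum over rows = 3 → strictly diagonally dominant (convergence guaranteed)

3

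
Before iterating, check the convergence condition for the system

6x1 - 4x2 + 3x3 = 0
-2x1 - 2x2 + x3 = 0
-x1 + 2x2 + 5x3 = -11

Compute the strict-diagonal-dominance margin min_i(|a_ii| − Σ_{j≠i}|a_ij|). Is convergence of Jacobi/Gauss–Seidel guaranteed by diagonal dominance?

row 1: |6| − (4+3) = -1
row 2: |-2| − (2+1) = -1
row 3: |5| − (1+2) = 2
minimum over rows = -1 → not strictly diagonally dominant

-1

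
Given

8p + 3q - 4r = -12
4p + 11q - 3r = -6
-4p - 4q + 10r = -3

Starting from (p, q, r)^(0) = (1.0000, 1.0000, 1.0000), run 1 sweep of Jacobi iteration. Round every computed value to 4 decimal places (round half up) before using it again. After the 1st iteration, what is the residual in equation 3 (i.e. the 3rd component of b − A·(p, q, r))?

-16.0456

Iteration 1:
  p = (-12 - (3)·1.0000 - (-4)·1.0000) / (8) = -1.3750
  q = (-6 - (4)·1.0000 - (-3)·1.0000) / (11) = -0.6364
  r = (-3 - (-4)·1.0000 - (-4)·1.0000) / (10) = 0.5000
Residual b − A·x = (2.9092, 8.0004, -16.0456)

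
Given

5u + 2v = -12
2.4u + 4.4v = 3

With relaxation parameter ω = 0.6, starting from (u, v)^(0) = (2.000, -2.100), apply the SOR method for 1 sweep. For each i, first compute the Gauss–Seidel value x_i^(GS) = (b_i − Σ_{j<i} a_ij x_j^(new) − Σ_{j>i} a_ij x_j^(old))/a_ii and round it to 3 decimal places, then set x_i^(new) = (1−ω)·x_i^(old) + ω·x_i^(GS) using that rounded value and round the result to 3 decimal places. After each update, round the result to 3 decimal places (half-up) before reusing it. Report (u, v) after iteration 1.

(-0.136, -0.386)

Iteration 1:
  u: GS value = (-12 - (2)·-2.100) / (5) = -1.560;  u ← (1−ω)·2.000 + ω·-1.560 = -0.136
  v: GS value = (3 - (2.4)·-0.136) / (4.4) = 0.756;  v ← (1−ω)·-2.100 + ω·0.756 = -0.386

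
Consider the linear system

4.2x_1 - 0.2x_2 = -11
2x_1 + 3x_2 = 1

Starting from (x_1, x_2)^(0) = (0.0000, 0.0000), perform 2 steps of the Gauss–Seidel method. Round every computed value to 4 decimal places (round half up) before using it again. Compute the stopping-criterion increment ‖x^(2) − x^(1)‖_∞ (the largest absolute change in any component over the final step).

0.0990

Iteration 1:
  x_1 = (-11 - (-0.2)·0.0000) / (4.2) = -2.6190
  x_2 = (1 - (2)·-2.6190) / (3) = 2.0793
Iteration 2:
  x_1 = (-11 - (-0.2)·2.0793) / (4.2) = -2.5200
  x_2 = (1 - (2)·-2.5200) / (3) = 2.0133
Change: (0.0990, -0.0660) → max |·| = 0.0990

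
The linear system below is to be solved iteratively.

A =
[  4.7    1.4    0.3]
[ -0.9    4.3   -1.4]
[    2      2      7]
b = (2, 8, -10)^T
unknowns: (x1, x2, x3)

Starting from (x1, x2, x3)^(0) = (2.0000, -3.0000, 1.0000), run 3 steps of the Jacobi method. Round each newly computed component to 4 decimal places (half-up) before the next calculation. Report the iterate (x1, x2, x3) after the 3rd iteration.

Iteration 1:
  x1 = (2 - (1.4)·-3.0000 - (0.3)·1.0000) / (4.7) = 1.2553
  x2 = (8 - (-0.9)·2.0000 - (-1.4)·1.0000) / (4.3) = 2.6047
  x3 = (-10 - (2)·2.0000 - (2)·-3.0000) / (7) = -1.1429
Iteration 2:
  x1 = (2 - (1.4)·2.6047 - (0.3)·-1.1429) / (4.7) = -0.2774
  x2 = (8 - (-0.9)·1.2553 - (-1.4)·-1.1429) / (4.3) = 1.7511
  x3 = (-10 - (2)·1.2553 - (2)·2.6047) / (7) = -2.5314
Iteration 3:
  x1 = (2 - (1.4)·1.7511 - (0.3)·-2.5314) / (4.7) = 0.0655
  x2 = (8 - (-0.9)·-0.2774 - (-1.4)·-2.5314) / (4.3) = 0.9782
  x3 = (-10 - (2)·-0.2774 - (2)·1.7511) / (7) = -1.8496

(0.0655, 0.9782, -1.8496)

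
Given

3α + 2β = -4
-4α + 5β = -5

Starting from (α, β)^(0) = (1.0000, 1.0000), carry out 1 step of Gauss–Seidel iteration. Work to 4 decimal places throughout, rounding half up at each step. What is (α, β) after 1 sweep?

Iteration 1:
  α = (-4 - (2)·1.0000) / (3) = -2.0000
  β = (-5 - (-4)·-2.0000) / (5) = -2.6000

(-2.0000, -2.6000)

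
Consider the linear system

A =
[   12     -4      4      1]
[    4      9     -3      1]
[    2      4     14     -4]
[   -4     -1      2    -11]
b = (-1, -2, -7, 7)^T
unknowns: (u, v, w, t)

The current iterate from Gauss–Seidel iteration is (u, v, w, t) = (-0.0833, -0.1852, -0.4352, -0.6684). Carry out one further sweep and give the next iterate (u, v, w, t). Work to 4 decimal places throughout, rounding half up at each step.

(0.0557, -0.3178, -0.6081, -0.7383)

One sweep:
  u = (-1 - (-4)·-0.1852 - (4)·-0.4352 - (1)·-0.6684) / (12) = 0.0557
  v = (-2 - (4)·0.0557 - (-3)·-0.4352 - (1)·-0.6684) / (9) = -0.3178
  w = (-7 - (2)·0.0557 - (4)·-0.3178 - (-4)·-0.6684) / (14) = -0.6081
  t = (7 - (-4)·0.0557 - (-1)·-0.3178 - (2)·-0.6081) / (-11) = -0.7383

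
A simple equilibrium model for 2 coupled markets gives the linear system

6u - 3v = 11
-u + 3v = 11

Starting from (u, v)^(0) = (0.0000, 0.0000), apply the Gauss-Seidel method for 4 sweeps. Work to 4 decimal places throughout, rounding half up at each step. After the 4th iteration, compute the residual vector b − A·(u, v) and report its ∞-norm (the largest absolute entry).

0.0596

Iteration 1:
  u = (11 - (-3)·0.0000) / (6) = 1.8333
  v = (11 - (-1)·1.8333) / (3) = 4.2778
Iteration 2:
  u = (11 - (-3)·4.2778) / (6) = 3.9722
  v = (11 - (-1)·3.9722) / (3) = 4.9907
Iteration 3:
  u = (11 - (-3)·4.9907) / (6) = 4.3287
  v = (11 - (-1)·4.3287) / (3) = 5.1096
Iteration 4:
  u = (11 - (-3)·5.1096) / (6) = 4.3881
  v = (11 - (-1)·4.3881) / (3) = 5.1294
Residual b − A·x = (0.0596, -0.0001); ∞-norm = 0.0596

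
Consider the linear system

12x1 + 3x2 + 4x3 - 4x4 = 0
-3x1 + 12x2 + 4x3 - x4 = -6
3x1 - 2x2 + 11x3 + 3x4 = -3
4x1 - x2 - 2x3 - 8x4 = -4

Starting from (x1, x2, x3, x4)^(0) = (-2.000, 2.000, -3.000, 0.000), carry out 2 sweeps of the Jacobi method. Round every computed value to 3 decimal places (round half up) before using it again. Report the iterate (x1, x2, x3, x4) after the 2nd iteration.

(-0.212, -0.587, -0.409, 0.591)

Iteration 1:
  x1 = (0 - (3)·2.000 - (4)·-3.000 - (-4)·0.000) / (12) = 0.500
  x2 = (-6 - (-3)·-2.000 - (4)·-3.000 - (-1)·0.000) / (12) = 0.000
  x3 = (-3 - (3)·-2.000 - (-2)·2.000 - (3)·0.000) / (11) = 0.636
  x4 = (-4 - (4)·-2.000 - (-1)·2.000 - (-2)·-3.000) / (-8) = 0.000
Iteration 2:
  x1 = (0 - (3)·0.000 - (4)·0.636 - (-4)·0.000) / (12) = -0.212
  x2 = (-6 - (-3)·0.500 - (4)·0.636 - (-1)·0.000) / (12) = -0.587
  x3 = (-3 - (3)·0.500 - (-2)·0.000 - (3)·0.000) / (11) = -0.409
  x4 = (-4 - (4)·0.500 - (-1)·0.000 - (-2)·0.636) / (-8) = 0.591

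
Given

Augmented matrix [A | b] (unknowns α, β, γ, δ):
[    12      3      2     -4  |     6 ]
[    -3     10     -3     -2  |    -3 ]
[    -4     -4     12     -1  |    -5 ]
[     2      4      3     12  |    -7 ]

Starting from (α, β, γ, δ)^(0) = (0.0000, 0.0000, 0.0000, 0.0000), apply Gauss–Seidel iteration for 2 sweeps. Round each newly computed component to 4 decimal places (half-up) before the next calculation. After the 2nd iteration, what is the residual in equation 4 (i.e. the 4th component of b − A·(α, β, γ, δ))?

-0.0002

Iteration 1:
  α = (6 - (3)·0.0000 - (2)·0.0000 - (-4)·0.0000) / (12) = 0.5000
  β = (-3 - (-3)·0.5000 - (-3)·0.0000 - (-2)·0.0000) / (10) = -0.1500
  γ = (-5 - (-4)·0.5000 - (-4)·-0.1500 - (-1)·0.0000) / (12) = -0.3000
  δ = (-7 - (2)·0.5000 - (4)·-0.1500 - (3)·-0.3000) / (12) = -0.5417
Iteration 2:
  α = (6 - (3)·-0.1500 - (2)·-0.3000 - (-4)·-0.5417) / (12) = 0.4069
  β = (-3 - (-3)·0.4069 - (-3)·-0.3000 - (-2)·-0.5417) / (10) = -0.3763
  γ = (-5 - (-4)·0.4069 - (-4)·-0.3763 - (-1)·-0.5417) / (12) = -0.4516
  δ = (-7 - (2)·0.4069 - (4)·-0.3763 - (3)·-0.4516) / (12) = -0.4128
Residual b − A·x = (1.4981, -0.1967, 0.1288, -0.0002)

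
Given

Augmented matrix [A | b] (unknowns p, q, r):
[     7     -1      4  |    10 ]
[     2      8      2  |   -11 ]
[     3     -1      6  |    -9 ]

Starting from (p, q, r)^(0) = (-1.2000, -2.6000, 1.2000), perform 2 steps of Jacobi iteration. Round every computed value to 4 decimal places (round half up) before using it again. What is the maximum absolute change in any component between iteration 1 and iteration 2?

Iteration 1:
  p = (10 - (-1)·-2.6000 - (4)·1.2000) / (7) = 0.3714
  q = (-11 - (2)·-1.2000 - (2)·1.2000) / (8) = -1.3750
  r = (-9 - (3)·-1.2000 - (-1)·-2.6000) / (6) = -1.3333
Iteration 2:
  p = (10 - (-1)·-1.3750 - (4)·-1.3333) / (7) = 1.9940
  q = (-11 - (2)·0.3714 - (2)·-1.3333) / (8) = -1.1345
  r = (-9 - (3)·0.3714 - (-1)·-1.3750) / (6) = -1.9149
Change: (1.6226, 0.2405, -0.5816) → max |·| = 1.6226

1.6226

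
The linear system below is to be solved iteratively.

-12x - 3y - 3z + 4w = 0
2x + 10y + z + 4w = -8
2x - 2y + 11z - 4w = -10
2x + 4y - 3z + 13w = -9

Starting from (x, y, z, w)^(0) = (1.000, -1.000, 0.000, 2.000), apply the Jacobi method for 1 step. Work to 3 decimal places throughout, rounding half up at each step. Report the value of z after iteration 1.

-0.545

Iteration 1:
  x = (0 - (-3)·-1.000 - (-3)·0.000 - (4)·2.000) / (-12) = 0.917
  y = (-8 - (2)·1.000 - (1)·0.000 - (4)·2.000) / (10) = -1.800
  z = (-10 - (2)·1.000 - (-2)·-1.000 - (-4)·2.000) / (11) = -0.545
  w = (-9 - (2)·1.000 - (4)·-1.000 - (-3)·0.000) / (13) = -0.538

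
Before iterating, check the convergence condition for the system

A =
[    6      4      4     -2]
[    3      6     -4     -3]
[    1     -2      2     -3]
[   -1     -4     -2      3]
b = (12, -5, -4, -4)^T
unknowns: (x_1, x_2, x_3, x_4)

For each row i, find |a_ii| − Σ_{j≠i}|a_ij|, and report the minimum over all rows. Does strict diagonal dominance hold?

row 1: |6| − (4+4+2) = -4
row 2: |6| − (3+4+3) = -4
row 3: |2| − (1+2+3) = -4
row 4: |3| − (1+4+2) = -4
minimum over rows = -4 → not strictly diagonally dominant

-4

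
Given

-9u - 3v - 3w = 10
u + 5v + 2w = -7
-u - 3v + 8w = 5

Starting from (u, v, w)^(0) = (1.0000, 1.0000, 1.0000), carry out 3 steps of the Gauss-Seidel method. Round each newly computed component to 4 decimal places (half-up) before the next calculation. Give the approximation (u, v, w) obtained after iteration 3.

(-0.7324, -1.2902, 0.0496)

Iteration 1:
  u = (10 - (-3)·1.0000 - (-3)·1.0000) / (-9) = -1.7778
  v = (-7 - (1)·-1.7778 - (2)·1.0000) / (5) = -1.4444
  w = (5 - (-1)·-1.7778 - (-3)·-1.4444) / (8) = -0.1389
Iteration 2:
  u = (10 - (-3)·-1.4444 - (-3)·-0.1389) / (-9) = -0.5833
  v = (-7 - (1)·-0.5833 - (2)·-0.1389) / (5) = -1.2278
  w = (5 - (-1)·-0.5833 - (-3)·-1.2278) / (8) = 0.0917
Iteration 3:
  u = (10 - (-3)·-1.2278 - (-3)·0.0917) / (-9) = -0.7324
  v = (-7 - (1)·-0.7324 - (2)·0.0917) / (5) = -1.2902
  w = (5 - (-1)·-0.7324 - (-3)·-1.2902) / (8) = 0.0496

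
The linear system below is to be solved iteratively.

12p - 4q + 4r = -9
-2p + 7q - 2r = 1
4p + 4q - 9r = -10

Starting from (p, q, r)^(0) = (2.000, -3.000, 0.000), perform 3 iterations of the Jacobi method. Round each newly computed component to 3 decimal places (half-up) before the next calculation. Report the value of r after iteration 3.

Iteration 1:
  p = (-9 - (-4)·-3.000 - (4)·0.000) / (12) = -1.750
  q = (1 - (-2)·2.000 - (-2)·0.000) / (7) = 0.714
  r = (-10 - (4)·2.000 - (4)·-3.000) / (-9) = 0.667
Iteration 2:
  p = (-9 - (-4)·0.714 - (4)·0.667) / (12) = -0.734
  q = (1 - (-2)·-1.750 - (-2)·0.667) / (7) = -0.167
  r = (-10 - (4)·-1.750 - (4)·0.714) / (-9) = 0.651
Iteration 3:
  p = (-9 - (-4)·-0.167 - (4)·0.651) / (12) = -1.023
  q = (1 - (-2)·-0.734 - (-2)·0.651) / (7) = 0.119
  r = (-10 - (4)·-0.734 - (4)·-0.167) / (-9) = 0.711

0.711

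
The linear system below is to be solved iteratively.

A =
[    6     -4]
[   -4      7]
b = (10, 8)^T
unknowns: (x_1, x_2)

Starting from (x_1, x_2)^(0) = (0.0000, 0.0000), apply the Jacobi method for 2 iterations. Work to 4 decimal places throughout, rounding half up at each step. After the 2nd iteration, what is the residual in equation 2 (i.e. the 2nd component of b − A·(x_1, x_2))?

3.0473

Iteration 1:
  x_1 = (10 - (-4)·0.0000) / (6) = 1.6667
  x_2 = (8 - (-4)·0.0000) / (7) = 1.1429
Iteration 2:
  x_1 = (10 - (-4)·1.1429) / (6) = 2.4286
  x_2 = (8 - (-4)·1.6667) / (7) = 2.0953
Residual b − A·x = (3.8096, 3.0473)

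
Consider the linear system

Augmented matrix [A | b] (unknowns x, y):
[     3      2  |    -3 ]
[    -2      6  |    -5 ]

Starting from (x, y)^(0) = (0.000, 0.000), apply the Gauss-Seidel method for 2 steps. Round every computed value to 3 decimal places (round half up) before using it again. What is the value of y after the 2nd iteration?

Iteration 1:
  x = (-3 - (2)·0.000) / (3) = -1.000
  y = (-5 - (-2)·-1.000) / (6) = -1.167
Iteration 2:
  x = (-3 - (2)·-1.167) / (3) = -0.222
  y = (-5 - (-2)·-0.222) / (6) = -0.907

-0.907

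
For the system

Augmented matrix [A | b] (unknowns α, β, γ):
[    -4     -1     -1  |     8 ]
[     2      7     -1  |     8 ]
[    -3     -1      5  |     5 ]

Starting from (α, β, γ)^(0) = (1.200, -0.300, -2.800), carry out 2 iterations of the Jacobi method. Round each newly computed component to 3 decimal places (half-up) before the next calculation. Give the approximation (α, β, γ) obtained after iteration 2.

Iteration 1:
  α = (8 - (-1)·-0.300 - (-1)·-2.800) / (-4) = -1.225
  β = (8 - (2)·1.200 - (-1)·-2.800) / (7) = 0.400
  γ = (5 - (-3)·1.200 - (-1)·-0.300) / (5) = 1.660
Iteration 2:
  α = (8 - (-1)·0.400 - (-1)·1.660) / (-4) = -2.515
  β = (8 - (2)·-1.225 - (-1)·1.660) / (7) = 1.730
  γ = (5 - (-3)·-1.225 - (-1)·0.400) / (5) = 0.345

(-2.515, 1.730, 0.345)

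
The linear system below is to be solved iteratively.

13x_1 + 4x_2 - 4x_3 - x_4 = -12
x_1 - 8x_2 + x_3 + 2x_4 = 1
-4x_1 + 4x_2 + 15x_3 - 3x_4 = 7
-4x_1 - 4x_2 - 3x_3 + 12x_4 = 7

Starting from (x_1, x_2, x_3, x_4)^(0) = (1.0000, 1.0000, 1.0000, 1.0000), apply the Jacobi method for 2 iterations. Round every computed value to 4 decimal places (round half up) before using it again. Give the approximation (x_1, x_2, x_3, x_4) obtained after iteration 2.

(-0.7179, 0.2276, 0.4410, 0.5929)

Iteration 1:
  x_1 = (-12 - (4)·1.0000 - (-4)·1.0000 - (-1)·1.0000) / (13) = -0.8462
  x_2 = (1 - (1)·1.0000 - (1)·1.0000 - (2)·1.0000) / (-8) = 0.3750
  x_3 = (7 - (-4)·1.0000 - (4)·1.0000 - (-3)·1.0000) / (15) = 0.6667
  x_4 = (7 - (-4)·1.0000 - (-4)·1.0000 - (-3)·1.0000) / (12) = 1.5000
Iteration 2:
  x_1 = (-12 - (4)·0.3750 - (-4)·0.6667 - (-1)·1.5000) / (13) = -0.7179
  x_2 = (1 - (1)·-0.8462 - (1)·0.6667 - (2)·1.5000) / (-8) = 0.2276
  x_3 = (7 - (-4)·-0.8462 - (4)·0.3750 - (-3)·1.5000) / (15) = 0.4410
  x_4 = (7 - (-4)·-0.8462 - (-4)·0.3750 - (-3)·0.6667) / (12) = 0.5929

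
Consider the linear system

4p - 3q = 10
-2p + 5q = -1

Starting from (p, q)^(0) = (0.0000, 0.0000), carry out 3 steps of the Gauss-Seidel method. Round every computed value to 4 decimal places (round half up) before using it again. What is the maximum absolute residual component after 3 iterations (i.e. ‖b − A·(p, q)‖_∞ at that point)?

Iteration 1:
  p = (10 - (-3)·0.0000) / (4) = 2.5000
  q = (-1 - (-2)·2.5000) / (5) = 0.8000
Iteration 2:
  p = (10 - (-3)·0.8000) / (4) = 3.1000
  q = (-1 - (-2)·3.1000) / (5) = 1.0400
Iteration 3:
  p = (10 - (-3)·1.0400) / (4) = 3.2800
  q = (-1 - (-2)·3.2800) / (5) = 1.1120
Residual b − A·x = (0.2160, 0.0000); ∞-norm = 0.2160

0.2160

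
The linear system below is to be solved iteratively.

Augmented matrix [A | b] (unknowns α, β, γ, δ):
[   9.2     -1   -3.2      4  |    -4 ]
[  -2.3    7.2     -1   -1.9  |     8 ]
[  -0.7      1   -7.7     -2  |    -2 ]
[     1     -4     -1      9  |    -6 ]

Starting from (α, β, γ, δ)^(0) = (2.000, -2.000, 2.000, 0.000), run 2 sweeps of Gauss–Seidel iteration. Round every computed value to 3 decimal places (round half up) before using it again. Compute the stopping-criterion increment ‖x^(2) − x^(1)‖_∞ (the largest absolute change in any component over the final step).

Iteration 1:
  α = (-4 - (-1)·-2.000 - (-3.2)·2.000 - (4)·0.000) / (9.2) = 0.043
  β = (8 - (-2.3)·0.043 - (-1)·2.000 - (-1.9)·0.000) / (7.2) = 1.403
  γ = (-2 - (-0.7)·0.043 - (1)·1.403 - (-2)·0.000) / (-7.7) = 0.438
  δ = (-6 - (1)·0.043 - (-4)·1.403 - (-1)·0.438) / (9) = 0.001
Iteration 2:
  α = (-4 - (-1)·1.403 - (-3.2)·0.438 - (4)·0.001) / (9.2) = -0.130
  β = (8 - (-2.3)·-0.130 - (-1)·0.438 - (-1.9)·0.001) / (7.2) = 1.131
  γ = (-2 - (-0.7)·-0.130 - (1)·1.131 - (-2)·0.001) / (-7.7) = 0.418
  δ = (-6 - (1)·-0.130 - (-4)·1.131 - (-1)·0.418) / (9) = -0.103
Change: (-0.173, -0.272, -0.020, -0.104) → max |·| = 0.272

0.272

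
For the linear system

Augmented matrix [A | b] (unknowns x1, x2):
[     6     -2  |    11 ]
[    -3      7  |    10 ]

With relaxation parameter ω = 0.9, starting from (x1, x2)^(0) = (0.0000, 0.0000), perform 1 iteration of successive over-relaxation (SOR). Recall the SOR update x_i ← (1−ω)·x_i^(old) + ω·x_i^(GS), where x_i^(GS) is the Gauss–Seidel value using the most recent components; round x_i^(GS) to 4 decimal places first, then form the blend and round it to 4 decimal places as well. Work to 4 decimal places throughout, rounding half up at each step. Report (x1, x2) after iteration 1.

Iteration 1:
  x1: GS value = (11 - (-2)·0.0000) / (6) = 1.8333;  x1 ← (1−ω)·0.0000 + ω·1.8333 = 1.6500
  x2: GS value = (10 - (-3)·1.6500) / (7) = 2.1357;  x2 ← (1−ω)·0.0000 + ω·2.1357 = 1.9221

(1.6500, 1.9221)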